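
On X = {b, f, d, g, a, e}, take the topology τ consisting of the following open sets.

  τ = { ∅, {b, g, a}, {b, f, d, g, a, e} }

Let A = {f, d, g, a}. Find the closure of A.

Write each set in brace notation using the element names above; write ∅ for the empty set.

{b, f, d, g, a, e}

cl via duality: int({b, e}) = ∅, so X∖∅ = {b, f, d, g, a, e}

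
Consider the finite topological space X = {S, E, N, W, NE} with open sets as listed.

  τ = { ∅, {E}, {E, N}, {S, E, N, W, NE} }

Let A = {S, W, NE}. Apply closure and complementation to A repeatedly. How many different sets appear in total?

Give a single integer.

complement {E, N}; its interior {E, N}; cl(A) = X∖{E, N} = {S, W, NE}
With k = closure, c = complement:
  1. A     = {S, W, NE}
  2. cA    = {E, N}
  3. kcA   = {S, E, N, W, NE}
  4. ckcA  = ∅
k, c of each give nothing new

4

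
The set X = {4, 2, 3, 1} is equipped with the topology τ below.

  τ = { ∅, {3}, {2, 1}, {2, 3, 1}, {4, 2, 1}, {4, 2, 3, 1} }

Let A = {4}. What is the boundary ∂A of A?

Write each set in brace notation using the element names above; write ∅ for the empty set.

{4}

interior: largest open inside A is ∅ (from ∅)
cl via duality: int({2, 3, 1}) = {2, 3, 1}, so X∖{2, 3, 1} = {4}
cl∖int = {4}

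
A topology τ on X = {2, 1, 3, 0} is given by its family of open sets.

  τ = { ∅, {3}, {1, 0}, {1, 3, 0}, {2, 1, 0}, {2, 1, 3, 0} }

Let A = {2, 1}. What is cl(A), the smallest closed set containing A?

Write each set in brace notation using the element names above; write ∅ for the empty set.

closure: X∖int(X∖A) = X∖{3} = {2, 1, 0}

{2, 1, 0}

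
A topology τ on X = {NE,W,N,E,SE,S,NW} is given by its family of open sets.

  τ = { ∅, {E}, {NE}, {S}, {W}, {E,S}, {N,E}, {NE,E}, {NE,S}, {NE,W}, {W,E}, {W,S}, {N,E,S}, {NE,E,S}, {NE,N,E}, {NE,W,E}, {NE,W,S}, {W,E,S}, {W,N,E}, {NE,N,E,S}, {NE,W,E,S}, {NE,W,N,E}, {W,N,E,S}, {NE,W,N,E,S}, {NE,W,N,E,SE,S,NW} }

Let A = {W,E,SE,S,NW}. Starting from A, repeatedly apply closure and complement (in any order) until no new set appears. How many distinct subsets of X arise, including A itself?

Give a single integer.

closure: X∖int(X∖A) = X∖{NE} = {W,N,E,SE,S,NW}
Let k=closure and c=complement:
  1. A     = {W,E,SE,S,NW}
  2. kA    = {W,N,E,SE,S,NW}
  3. cA    = {NE,N}
  4. ckA   = {NE}
  5. kcA   = {NE,N,SE,NW}
  6. kckA  = {NE,SE,NW}
  7. ckcA  = {W,E,S}
  8. ckckA = {W,N,E,S}
— saturated at 8

8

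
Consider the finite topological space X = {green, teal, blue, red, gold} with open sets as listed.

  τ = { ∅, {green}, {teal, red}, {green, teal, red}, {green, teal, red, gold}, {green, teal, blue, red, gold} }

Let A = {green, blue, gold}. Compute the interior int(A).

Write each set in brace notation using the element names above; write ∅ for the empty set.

{green}

open subsets of A: ∅, {green}; so int(A) = {green}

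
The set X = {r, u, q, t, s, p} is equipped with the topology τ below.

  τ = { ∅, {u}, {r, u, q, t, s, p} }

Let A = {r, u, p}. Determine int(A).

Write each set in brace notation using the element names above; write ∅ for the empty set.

opens ⊆ A: ∅, {u}; union → int = {u}

{u}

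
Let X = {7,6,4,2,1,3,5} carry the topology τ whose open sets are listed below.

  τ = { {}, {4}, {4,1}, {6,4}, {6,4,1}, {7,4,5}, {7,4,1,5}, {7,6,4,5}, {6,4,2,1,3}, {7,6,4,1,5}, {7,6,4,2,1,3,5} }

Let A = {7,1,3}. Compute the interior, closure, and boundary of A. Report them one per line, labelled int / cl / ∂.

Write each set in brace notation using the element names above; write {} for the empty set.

int(A) = {}
cl(A)  = {7,2,1,3,5}
∂A     = {7,2,1,3,5}

interior: largest open inside A is {} (from {})
cl via duality: int({6,4,2,5}) = {6,4}, so X∖{6,4} = {7,2,1,3,5}
cl∖int = {7,2,1,3,5}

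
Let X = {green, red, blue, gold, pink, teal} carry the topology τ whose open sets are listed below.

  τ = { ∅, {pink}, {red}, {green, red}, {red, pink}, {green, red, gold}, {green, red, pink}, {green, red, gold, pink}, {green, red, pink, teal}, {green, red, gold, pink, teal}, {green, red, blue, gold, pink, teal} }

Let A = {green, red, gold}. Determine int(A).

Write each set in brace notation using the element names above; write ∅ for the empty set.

open subsets of A: ∅, {red}, {green, red}, {green, red, gold}; so int(A) = {green, red, gold}

{green, red, gold}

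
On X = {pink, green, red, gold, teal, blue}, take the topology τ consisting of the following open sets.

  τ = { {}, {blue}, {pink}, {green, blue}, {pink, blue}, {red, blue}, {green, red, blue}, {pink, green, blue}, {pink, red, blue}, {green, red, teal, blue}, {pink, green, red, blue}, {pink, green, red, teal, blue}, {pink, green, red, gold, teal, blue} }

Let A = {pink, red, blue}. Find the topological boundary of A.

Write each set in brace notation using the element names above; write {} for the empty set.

{green, gold, teal}

interior: largest open inside A is {pink, red, blue} (from {}, {pink}, {blue}, {pink, blue}, {red, blue}, {pink, red, blue})
cl via duality: int({green, gold, teal}) = {}, so X∖{} = {pink, green, red, gold, teal, blue}
cl∖int = {green, gold, teal}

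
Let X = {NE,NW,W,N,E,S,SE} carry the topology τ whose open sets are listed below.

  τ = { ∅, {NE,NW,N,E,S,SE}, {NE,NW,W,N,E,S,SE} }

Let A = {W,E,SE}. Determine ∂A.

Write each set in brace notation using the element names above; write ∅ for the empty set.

open subsets of A: ∅; so int(A) = ∅
closure: X∖int(X∖A) = X∖∅ = {NE,NW,W,N,E,S,SE}
∂A = {NE,NW,W,N,E,S,SE} minus ∅ = {NE,NW,W,N,E,S,SE}

{NE,NW,W,N,E,S,SE}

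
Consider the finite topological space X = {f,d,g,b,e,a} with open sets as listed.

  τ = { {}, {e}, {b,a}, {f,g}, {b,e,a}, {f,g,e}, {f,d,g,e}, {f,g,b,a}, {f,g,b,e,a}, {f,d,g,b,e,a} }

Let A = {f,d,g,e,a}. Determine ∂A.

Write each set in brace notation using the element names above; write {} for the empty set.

{b,a}

opens ⊆ A: {}, {e}, {f,g}, {f,g,e}, {f,d,g,e}; union → int = {f,d,g,e}
complement {b}; its interior {}; cl(A) = X∖{} = {f,d,g,b,e,a}
boundary = {f,d,g,b,e,a} ∖ {f,d,g,e} = {b,a}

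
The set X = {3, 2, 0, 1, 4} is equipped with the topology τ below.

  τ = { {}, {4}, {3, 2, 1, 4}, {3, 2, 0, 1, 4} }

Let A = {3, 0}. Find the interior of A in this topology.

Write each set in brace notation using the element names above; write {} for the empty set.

{}

interior: largest open inside A is {} (from {})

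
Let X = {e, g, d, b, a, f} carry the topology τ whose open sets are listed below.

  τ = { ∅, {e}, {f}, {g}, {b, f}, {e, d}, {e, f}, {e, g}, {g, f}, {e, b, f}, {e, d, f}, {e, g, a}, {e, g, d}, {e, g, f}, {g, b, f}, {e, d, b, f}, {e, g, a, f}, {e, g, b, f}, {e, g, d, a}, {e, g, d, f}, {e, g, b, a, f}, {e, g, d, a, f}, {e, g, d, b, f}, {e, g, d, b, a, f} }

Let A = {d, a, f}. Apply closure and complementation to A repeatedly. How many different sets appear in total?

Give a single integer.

8

complement {e, g, b}; its interior {e, g}; cl(A) = X∖{e, g} = {d, b, a, f}
With k = closure, c = complement:
  1. A     = {d, a, f}
  2. kA    = {d, b, a, f}
  3. cA    = {e, g, b}
  4. ckA   = {e, g}
  5. kcA   = {e, g, d, b, a}
  6. kckA  = {e, g, d, a}
  7. ckcA  = {f}
  8. ckckA = {b, f}
k, c of each give nothing new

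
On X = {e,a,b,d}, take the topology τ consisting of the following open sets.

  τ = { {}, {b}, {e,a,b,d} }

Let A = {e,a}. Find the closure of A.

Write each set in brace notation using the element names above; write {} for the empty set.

{e,a,d}

X∖A={b,d}, int(X∖A)={b}, hence cl(A)={e,a,d}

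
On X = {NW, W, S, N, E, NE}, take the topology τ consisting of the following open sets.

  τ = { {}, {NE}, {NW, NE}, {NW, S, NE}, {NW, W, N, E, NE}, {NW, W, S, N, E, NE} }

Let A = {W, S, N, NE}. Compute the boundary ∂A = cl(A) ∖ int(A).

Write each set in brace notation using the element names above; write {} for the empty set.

{NW, W, S, N, E}

opens ⊆ A: {}, {NE}; union → int = {NE}
complement {NW, E}; its interior {}; cl(A) = X∖{} = {NW, W, S, N, E, NE}
boundary = {NW, W, S, N, E, NE} ∖ {NE} = {NW, W, S, N, E}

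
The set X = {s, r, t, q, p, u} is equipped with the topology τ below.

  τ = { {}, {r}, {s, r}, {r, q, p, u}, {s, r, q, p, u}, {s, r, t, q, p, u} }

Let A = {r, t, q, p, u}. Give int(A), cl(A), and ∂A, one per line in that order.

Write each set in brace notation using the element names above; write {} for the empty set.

int(A) = {r, q, p, u}
cl(A)  = {s, r, t, q, p, u}
∂A     = {s, t}

opens ⊆ A: {}, {r}, {r, q, p, u}; union → int = {r, q, p, u}
complement {s}; its interior {}; cl(A) = X∖{} = {s, r, t, q, p, u}
boundary = {s, r, t, q, p, u} ∖ {r, q, p, u} = {s, t}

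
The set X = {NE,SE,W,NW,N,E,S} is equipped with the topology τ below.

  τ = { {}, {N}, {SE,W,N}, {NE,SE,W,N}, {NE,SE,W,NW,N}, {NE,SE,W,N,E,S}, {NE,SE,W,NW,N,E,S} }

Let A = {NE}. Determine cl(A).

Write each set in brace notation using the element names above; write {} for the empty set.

X∖A={SE,W,NW,N,E,S}, int(X∖A)={SE,W,N}, hence cl(A)={NE,NW,E,S}

{NE,NW,E,S}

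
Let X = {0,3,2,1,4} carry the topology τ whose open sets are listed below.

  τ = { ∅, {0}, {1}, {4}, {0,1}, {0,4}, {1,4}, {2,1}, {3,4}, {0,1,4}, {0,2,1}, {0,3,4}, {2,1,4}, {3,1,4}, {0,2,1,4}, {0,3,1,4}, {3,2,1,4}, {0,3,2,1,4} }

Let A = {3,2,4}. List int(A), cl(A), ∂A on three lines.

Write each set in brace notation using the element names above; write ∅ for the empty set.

int(A) = {3,4}
cl(A)  = {3,2,4}
∂A     = {2}

U open, U⊆A: ∅, {4}, {3,4}. int(A) = ⋃ = {3,4}
X∖A={0,1}, int(X∖A)={0,1}, hence cl(A)={3,2,4}
∂A: remove int from cl → {2}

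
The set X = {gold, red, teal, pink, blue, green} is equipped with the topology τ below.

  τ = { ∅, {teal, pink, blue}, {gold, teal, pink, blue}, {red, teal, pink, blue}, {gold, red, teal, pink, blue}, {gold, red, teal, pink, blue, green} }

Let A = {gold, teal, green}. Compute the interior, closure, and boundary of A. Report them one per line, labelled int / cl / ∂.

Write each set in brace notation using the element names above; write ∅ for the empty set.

int(A) = ∅
cl(A)  = {gold, red, teal, pink, blue, green}
∂A     = {gold, red, teal, pink, blue, green}

interior: largest open inside A is ∅ (from ∅)
cl via duality: int({red, pink, blue}) = ∅, so X∖∅ = {gold, red, teal, pink, blue, green}
cl∖int = {gold, red, teal, pink, blue, green}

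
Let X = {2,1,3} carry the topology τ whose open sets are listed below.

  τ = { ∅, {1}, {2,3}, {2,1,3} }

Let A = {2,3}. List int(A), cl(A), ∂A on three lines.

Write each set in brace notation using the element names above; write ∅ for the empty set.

int(A) = {2,3}
cl(A)  = {2,3}
∂A     = ∅

open subsets of A: ∅, {2,3}; so int(A) = {2,3}
closure: X∖int(X∖A) = X∖{1} = {2,3}
∂A = {2,3} minus {2,3} = ∅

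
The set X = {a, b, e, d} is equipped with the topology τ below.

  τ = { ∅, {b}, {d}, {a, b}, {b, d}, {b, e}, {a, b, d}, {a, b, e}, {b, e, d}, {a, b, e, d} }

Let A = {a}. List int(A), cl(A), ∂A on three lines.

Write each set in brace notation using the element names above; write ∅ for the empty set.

interior: largest open inside A is ∅ (from ∅)
cl via duality: int({b, e, d}) = {b, e, d}, so X∖{b, e, d} = {a}
cl∖int = {a}

int(A) = ∅
cl(A)  = {a}
∂A     = {a}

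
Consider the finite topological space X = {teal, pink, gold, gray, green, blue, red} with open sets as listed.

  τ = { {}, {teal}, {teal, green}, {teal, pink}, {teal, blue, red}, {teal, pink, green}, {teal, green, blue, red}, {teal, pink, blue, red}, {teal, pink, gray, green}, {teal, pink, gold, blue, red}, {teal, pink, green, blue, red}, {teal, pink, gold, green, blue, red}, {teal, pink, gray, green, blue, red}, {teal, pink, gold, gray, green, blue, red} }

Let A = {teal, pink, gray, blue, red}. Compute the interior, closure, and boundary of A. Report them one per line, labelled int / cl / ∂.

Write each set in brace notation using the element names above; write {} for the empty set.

opens ⊆ A: {}, {teal}, {teal, pink}, {teal, blue, red}, {teal, pink, blue, red}; union → int = {teal, pink, blue, red}
complement {gold, green}; its interior {}; cl(A) = X∖{} = {teal, pink, gold, gray, green, blue, red}
boundary = {teal, pink, gold, gray, green, blue, red} ∖ {teal, pink, blue, red} = {gold, gray, green}

int(A) = {teal, pink, blue, red}
cl(A)  = {teal, pink, gold, gray, green, blue, red}
∂A     = {gold, gray, green}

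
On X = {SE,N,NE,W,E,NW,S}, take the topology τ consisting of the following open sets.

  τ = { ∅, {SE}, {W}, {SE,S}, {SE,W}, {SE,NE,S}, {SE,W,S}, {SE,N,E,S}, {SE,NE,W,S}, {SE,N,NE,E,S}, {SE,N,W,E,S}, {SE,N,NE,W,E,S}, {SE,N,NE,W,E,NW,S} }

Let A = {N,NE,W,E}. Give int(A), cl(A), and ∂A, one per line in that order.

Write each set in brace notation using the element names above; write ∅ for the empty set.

open subsets of A: ∅, {W}; so int(A) = {W}
closure: X∖int(X∖A) = X∖{SE,S} = {N,NE,W,E,NW}
∂A = {N,NE,W,E,NW} minus {W} = {N,NE,E,NW}

int(A) = {W}
cl(A)  = {N,NE,W,E,NW}
∂A     = {N,NE,E,NW}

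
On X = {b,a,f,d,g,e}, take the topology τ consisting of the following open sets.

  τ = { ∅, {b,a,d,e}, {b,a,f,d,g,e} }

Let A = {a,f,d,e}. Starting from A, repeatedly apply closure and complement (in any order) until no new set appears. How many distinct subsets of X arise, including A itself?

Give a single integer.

cl via duality: int({b,g}) = ∅, so X∖∅ = {b,a,f,d,g,e}
Write k for closure, c for complement:
  1. A     = {a,f,d,e}
  2. kA    = {b,a,f,d,g,e}
  3. cA    = {b,g}
  4. ckA   = ∅
applying k or c yields no new set

4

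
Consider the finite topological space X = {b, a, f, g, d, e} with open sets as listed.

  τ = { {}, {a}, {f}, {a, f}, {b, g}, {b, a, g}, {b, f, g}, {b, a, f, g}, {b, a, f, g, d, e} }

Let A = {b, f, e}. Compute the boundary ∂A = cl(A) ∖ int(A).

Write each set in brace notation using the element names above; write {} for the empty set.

{b, g, d, e}

open subsets of A: {}, {f}; so int(A) = {f}
closure: X∖int(X∖A) = X∖{a} = {b, f, g, d, e}
∂A = {b, f, g, d, e} minus {f} = {b, g, d, e}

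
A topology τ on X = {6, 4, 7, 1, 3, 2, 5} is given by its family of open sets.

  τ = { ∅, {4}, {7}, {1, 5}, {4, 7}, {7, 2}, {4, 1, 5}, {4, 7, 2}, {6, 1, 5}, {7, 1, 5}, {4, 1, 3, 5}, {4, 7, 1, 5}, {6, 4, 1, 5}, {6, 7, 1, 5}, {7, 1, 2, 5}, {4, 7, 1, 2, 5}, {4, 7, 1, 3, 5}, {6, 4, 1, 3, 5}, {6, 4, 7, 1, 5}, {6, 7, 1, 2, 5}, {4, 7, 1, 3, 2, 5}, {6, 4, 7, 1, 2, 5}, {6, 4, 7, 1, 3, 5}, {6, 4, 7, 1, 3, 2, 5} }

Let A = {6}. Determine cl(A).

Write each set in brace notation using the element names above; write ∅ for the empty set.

cl via duality: int({4, 7, 1, 3, 2, 5}) = {4, 7, 1, 3, 2, 5}, so X∖{4, 7, 1, 3, 2, 5} = {6}

{6}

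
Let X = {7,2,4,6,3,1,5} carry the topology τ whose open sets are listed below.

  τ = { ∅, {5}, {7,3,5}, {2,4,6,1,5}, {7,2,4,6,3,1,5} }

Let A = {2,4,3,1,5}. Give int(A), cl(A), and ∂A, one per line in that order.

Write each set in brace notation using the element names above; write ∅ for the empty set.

int(A) = {5}
cl(A)  = {7,2,4,6,3,1,5}
∂A     = {7,2,4,6,3,1}

open subsets of A: ∅, {5}; so int(A) = {5}
closure: X∖int(X∖A) = X∖∅ = {7,2,4,6,3,1,5}
∂A = {7,2,4,6,3,1,5} minus {5} = {7,2,4,6,3,1}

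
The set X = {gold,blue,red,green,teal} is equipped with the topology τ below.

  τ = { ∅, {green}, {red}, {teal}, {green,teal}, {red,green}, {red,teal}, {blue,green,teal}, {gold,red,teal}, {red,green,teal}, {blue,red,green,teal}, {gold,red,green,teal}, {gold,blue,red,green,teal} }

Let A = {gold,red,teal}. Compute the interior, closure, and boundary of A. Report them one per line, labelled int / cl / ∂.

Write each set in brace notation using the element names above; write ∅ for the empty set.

opens ⊆ A: ∅, {red}, {teal}, {red,teal}, {gold,red,teal}; union → int = {gold,red,teal}
complement {blue,green}; its interior {green}; cl(A) = X∖{green} = {gold,blue,red,teal}
boundary = {gold,blue,red,teal} ∖ {gold,red,teal} = {blue}

int(A) = {gold,red,teal}
cl(A)  = {gold,blue,red,teal}
∂A     = {blue}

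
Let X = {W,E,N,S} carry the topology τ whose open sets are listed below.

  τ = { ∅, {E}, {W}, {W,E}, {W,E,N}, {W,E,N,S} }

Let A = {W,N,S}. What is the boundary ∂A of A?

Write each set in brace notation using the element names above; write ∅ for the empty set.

{N,S}

interior: largest open inside A is {W} (from ∅, {W})
cl via duality: int({E}) = {E}, so X∖{E} = {W,N,S}
cl∖int = {N,S}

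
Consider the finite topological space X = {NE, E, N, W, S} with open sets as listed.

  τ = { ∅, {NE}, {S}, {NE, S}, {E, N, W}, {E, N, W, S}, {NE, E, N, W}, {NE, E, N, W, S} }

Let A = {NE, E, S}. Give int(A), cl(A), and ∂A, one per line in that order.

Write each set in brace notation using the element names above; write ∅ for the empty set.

int(A) = {NE, S}
cl(A)  = {NE, E, N, W, S}
∂A     = {E, N, W}

U open, U⊆A: ∅, {S}, {NE}, {NE, S}. int(A) = ⋃ = {NE, S}
X∖A={N, W}, int(X∖A)=∅, hence cl(A)={NE, E, N, W, S}
∂A: remove int from cl → {E, N, W}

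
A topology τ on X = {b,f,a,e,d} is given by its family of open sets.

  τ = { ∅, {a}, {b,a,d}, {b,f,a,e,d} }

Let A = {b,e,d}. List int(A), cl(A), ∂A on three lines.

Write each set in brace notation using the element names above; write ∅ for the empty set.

open subsets of A: ∅; so int(A) = ∅
closure: X∖int(X∖A) = X∖{a} = {b,f,e,d}
∂A = {b,f,e,d} minus ∅ = {b,f,e,d}

int(A) = ∅
cl(A)  = {b,f,e,d}
∂A     = {b,f,e,d}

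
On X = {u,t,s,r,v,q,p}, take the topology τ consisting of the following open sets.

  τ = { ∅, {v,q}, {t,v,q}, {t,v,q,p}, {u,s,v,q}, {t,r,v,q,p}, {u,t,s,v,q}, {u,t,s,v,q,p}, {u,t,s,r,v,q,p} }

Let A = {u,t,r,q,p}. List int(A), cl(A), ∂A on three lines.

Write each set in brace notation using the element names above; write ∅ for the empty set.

int(A) = ∅
cl(A)  = {u,t,s,r,v,q,p}
∂A     = {u,t,s,r,v,q,p}

opens ⊆ A: ∅; union → int = ∅
complement {s,v}; its interior ∅; cl(A) = X∖∅ = {u,t,s,r,v,q,p}
boundary = {u,t,s,r,v,q,p} ∖ ∅ = {u,t,s,r,v,q,p}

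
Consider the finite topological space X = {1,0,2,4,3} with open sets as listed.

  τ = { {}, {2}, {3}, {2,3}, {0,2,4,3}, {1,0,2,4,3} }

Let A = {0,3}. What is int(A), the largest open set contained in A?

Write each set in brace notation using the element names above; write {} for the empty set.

{3}

interior: largest open inside A is {3} (from {}, {3})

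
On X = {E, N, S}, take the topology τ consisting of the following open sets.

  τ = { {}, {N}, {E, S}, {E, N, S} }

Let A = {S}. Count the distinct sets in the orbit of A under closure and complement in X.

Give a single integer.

6

X∖A={E, N}, int(X∖A)={N}, hence cl(A)={E, S}
Orbit (k=closure, c=complement):
  1. A     = {S}
  2. kA    = {E, S}
  3. cA    = {E, N}
  4. ckA   = {N}
  5. kcA   = {E, N, S}
  6. ckcA  = {}
(closed under both — stop)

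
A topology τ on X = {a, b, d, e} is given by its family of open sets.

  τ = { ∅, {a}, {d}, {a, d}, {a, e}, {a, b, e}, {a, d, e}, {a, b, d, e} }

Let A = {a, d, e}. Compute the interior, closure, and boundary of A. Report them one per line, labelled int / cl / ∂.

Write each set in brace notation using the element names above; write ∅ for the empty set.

int(A) = {a, d, e}
cl(A)  = {a, b, d, e}
∂A     = {b}

U open, U⊆A: ∅, {d}, {a}, {a, e}, {a, d}, {a, d, e}. int(A) = ⋃ = {a, d, e}
X∖A={b}, int(X∖A)=∅, hence cl(A)={a, b, d, e}
∂A: remove int from cl → {b}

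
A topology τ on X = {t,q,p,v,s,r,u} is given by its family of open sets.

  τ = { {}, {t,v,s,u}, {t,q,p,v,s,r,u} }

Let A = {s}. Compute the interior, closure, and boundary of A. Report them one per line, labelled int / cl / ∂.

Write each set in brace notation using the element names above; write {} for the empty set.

open subsets of A: {}; so int(A) = {}
closure: X∖int(X∖A) = X∖{} = {t,q,p,v,s,r,u}
∂A = {t,q,p,v,s,r,u} minus {} = {t,q,p,v,s,r,u}

int(A) = {}
cl(A)  = {t,q,p,v,s,r,u}
∂A     = {t,q,p,v,s,r,u}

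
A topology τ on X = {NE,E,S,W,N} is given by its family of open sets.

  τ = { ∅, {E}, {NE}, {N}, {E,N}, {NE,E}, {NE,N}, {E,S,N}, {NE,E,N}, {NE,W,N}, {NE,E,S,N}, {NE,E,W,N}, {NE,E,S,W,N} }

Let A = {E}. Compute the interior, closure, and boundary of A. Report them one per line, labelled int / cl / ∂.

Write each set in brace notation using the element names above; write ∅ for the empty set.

U open, U⊆A: ∅, {E}. int(A) = ⋃ = {E}
X∖A={NE,S,W,N}, int(X∖A)={NE,W,N}, hence cl(A)={E,S}
∂A: remove int from cl → {S}

int(A) = {E}
cl(A)  = {E,S}
∂A     = {S}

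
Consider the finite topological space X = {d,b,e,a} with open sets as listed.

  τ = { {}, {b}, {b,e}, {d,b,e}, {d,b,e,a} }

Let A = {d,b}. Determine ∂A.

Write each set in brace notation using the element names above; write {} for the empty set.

opens ⊆ A: {}, {b}; union → int = {b}
complement {e,a}; its interior {}; cl(A) = X∖{} = {d,b,e,a}
boundary = {d,b,e,a} ∖ {b} = {d,e,a}

{d,e,a}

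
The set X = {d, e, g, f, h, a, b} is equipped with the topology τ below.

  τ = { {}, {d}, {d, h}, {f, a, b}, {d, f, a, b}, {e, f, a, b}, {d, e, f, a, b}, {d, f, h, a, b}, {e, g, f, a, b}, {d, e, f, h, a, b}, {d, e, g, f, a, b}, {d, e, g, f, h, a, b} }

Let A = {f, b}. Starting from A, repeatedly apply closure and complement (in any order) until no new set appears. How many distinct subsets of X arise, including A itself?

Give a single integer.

X∖A={d, e, g, h, a}, int(X∖A)={d, h}, hence cl(A)={e, g, f, a, b}
Orbit (k=closure, c=complement):
  1. A     = {f, b}
  2. kA    = {e, g, f, a, b}
  3. cA    = {d, e, g, h, a}
  4. ckA   = {d, h}
  5. kcA   = {d, e, g, f, h, a, b}
  6. ckcA  = {}
(closed under both — stop)

6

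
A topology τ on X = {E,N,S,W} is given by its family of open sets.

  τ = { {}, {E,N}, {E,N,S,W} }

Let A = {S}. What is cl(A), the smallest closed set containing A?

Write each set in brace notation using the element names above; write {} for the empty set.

complement {E,N,W}; its interior {E,N}; cl(A) = X∖{E,N} = {S,W}

{S,W}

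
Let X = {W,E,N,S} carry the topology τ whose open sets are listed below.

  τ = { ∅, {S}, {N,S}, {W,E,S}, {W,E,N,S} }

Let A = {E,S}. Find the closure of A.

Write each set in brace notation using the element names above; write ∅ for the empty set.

X∖A={W,N}, int(X∖A)=∅, hence cl(A)={W,E,N,S}

{W,E,N,S}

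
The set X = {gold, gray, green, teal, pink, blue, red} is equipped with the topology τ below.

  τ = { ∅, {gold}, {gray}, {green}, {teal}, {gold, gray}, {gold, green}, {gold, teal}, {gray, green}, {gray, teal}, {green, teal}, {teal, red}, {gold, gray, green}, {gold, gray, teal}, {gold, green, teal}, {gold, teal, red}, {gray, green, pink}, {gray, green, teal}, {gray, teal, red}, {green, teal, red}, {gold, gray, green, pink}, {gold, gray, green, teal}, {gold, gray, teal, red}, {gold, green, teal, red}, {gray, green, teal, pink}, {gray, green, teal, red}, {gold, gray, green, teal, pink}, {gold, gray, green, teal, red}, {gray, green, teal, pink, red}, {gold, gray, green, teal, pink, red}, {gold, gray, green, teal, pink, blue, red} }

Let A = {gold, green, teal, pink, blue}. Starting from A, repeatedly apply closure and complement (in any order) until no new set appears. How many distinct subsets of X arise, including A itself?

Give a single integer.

X∖A={gray, red}, int(X∖A)={gray}, hence cl(A)={gold, green, teal, pink, blue, red}
Orbit (k=closure, c=complement):
  1. A     = {gold, green, teal, pink, blue}
  2. kA    = {gold, green, teal, pink, blue, red}
  3. cA    = {gray, red}
  4. ckA   = {gray}
  5. kcA   = {gray, pink, blue, red}
  6. kckA  = {gray, pink, blue}
  7. ckcA  = {gold, green, teal}
  8. ckckA = {gold, green, teal, red}
(closed under both — stop)

8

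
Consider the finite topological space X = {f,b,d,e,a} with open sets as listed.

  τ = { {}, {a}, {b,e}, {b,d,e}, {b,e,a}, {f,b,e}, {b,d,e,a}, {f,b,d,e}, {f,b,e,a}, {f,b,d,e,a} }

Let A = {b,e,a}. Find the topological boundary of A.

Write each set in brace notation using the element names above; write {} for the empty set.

open subsets of A: {}, {a}, {b,e}, {b,e,a}; so int(A) = {b,e,a}
closure: X∖int(X∖A) = X∖{} = {f,b,d,e,a}
∂A = {f,b,d,e,a} minus {b,e,a} = {f,d}

{f,d}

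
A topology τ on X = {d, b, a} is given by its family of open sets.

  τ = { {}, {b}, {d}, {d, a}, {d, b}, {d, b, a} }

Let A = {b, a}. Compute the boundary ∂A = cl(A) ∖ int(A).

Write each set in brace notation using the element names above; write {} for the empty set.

opens ⊆ A: {}, {b}; union → int = {b}
complement {d}; its interior {d}; cl(A) = X∖{d} = {b, a}
boundary = {b, a} ∖ {b} = {a}

{a}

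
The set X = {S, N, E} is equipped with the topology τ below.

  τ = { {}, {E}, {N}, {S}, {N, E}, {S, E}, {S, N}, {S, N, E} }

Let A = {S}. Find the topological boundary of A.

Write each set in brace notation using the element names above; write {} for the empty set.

open subsets of A: {}, {S}; so int(A) = {S}
closure: X∖int(X∖A) = X∖{N, E} = {S}
∂A = {S} minus {S} = {}

{}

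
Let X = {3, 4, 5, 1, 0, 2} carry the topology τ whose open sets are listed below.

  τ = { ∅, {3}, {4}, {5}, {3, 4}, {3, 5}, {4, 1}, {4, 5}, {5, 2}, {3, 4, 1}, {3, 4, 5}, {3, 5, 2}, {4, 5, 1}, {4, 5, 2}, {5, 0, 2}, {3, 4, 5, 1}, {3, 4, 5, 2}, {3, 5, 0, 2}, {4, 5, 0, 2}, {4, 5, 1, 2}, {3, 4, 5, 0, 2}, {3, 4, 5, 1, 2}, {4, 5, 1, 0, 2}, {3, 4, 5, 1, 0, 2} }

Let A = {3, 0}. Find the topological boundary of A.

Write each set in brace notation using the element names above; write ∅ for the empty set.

{0}

U open, U⊆A: ∅, {3}. int(A) = ⋃ = {3}
X∖A={4, 5, 1, 2}, int(X∖A)={4, 5, 1, 2}, hence cl(A)={3, 0}
∂A: remove int from cl → {0}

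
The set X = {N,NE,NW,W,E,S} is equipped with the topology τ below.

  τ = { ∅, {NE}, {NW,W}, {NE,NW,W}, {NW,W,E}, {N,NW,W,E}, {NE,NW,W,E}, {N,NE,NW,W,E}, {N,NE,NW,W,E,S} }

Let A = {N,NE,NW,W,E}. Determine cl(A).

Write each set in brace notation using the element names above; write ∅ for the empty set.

{N,NE,NW,W,E,S}

cl via duality: int({S}) = ∅, so X∖∅ = {N,NE,NW,W,E,S}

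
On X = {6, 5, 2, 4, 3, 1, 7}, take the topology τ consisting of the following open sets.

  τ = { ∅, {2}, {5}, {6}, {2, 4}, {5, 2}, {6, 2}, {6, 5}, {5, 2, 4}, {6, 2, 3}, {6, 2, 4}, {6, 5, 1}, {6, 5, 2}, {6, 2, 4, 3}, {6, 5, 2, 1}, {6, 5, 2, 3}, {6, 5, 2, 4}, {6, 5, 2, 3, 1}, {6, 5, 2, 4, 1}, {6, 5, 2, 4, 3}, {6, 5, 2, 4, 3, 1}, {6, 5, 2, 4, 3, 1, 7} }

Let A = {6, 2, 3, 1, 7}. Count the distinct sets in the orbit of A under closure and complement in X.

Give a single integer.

X∖A={5, 4}, int(X∖A)={5}, hence cl(A)={6, 2, 4, 3, 1, 7}
Orbit (k=closure, c=complement):
  1. A     = {6, 2, 3, 1, 7}
  2. kA    = {6, 2, 4, 3, 1, 7}
  3. cA    = {5, 4}
  4. ckA   = {5}
  5. kcA   = {5, 4, 1, 7}
  6. kckA  = {5, 1, 7}
  7. ckcA  = {6, 2, 3}
  8. ckckA = {6, 2, 4, 3}
(closed under both — stop)

8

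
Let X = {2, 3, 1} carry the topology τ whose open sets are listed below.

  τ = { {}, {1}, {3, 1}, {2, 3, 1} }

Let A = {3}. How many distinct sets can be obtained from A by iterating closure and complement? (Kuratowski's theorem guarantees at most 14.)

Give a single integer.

complement {2, 1}; its interior {1}; cl(A) = X∖{1} = {2, 3}
With k = closure, c = complement:
  1. A     = {3}
  2. kA    = {2, 3}
  3. cA    = {2, 1}
  4. ckA   = {1}
  5. kcA   = {2, 3, 1}
  6. ckcA  = {}
k, c of each give nothing new

6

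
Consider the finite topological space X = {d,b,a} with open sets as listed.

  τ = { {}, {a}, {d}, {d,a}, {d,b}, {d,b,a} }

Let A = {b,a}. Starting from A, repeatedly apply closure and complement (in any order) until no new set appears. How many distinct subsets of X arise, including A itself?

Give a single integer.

complement {d}; its interior {d}; cl(A) = X∖{d} = {b,a}
With k = closure, c = complement:
  1. A     = {b,a}
  2. cA    = {d}
  3. kcA   = {d,b}
  4. ckcA  = {a}
k, c of each give nothing new

4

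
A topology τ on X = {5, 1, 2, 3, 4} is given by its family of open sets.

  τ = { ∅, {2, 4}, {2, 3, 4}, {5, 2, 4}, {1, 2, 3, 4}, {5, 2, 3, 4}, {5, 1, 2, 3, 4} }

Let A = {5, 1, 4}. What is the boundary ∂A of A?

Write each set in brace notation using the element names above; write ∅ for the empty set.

{5, 1, 2, 3, 4}

interior: largest open inside A is ∅ (from ∅)
cl via duality: int({2, 3}) = ∅, so X∖∅ = {5, 1, 2, 3, 4}
cl∖int = {5, 1, 2, 3, 4}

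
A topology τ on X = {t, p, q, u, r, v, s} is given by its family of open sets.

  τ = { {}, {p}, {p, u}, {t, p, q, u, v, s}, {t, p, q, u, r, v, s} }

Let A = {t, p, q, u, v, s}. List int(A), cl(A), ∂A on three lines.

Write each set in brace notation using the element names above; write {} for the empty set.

int(A) = {t, p, q, u, v, s}
cl(A)  = {t, p, q, u, r, v, s}
∂A     = {r}

open subsets of A: {}, {p}, {p, u}, {t, p, q, u, v, s}; so int(A) = {t, p, q, u, v, s}
closure: X∖int(X∖A) = X∖{} = {t, p, q, u, r, v, s}
∂A = {t, p, q, u, r, v, s} minus {t, p, q, u, v, s} = {r}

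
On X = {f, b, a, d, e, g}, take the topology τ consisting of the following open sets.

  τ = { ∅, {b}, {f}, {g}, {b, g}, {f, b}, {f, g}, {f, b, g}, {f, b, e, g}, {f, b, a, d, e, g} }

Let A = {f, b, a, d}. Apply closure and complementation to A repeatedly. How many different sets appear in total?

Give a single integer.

6

complement {e, g}; its interior {g}; cl(A) = X∖{g} = {f, b, a, d, e}
With k = closure, c = complement:
  1. A     = {f, b, a, d}
  2. kA    = {f, b, a, d, e}
  3. cA    = {e, g}
  4. ckA   = {g}
  5. kcA   = {a, d, e, g}
  6. ckcA  = {f, b}
k, c of each give nothing new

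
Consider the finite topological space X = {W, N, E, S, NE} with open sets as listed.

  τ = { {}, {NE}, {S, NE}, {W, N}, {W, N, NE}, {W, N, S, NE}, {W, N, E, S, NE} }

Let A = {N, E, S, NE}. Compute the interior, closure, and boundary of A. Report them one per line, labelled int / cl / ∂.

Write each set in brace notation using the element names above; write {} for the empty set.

open subsets of A: {}, {NE}, {S, NE}; so int(A) = {S, NE}
closure: X∖int(X∖A) = X∖{} = {W, N, E, S, NE}
∂A = {W, N, E, S, NE} minus {S, NE} = {W, N, E}

int(A) = {S, NE}
cl(A)  = {W, N, E, S, NE}
∂A     = {W, N, E}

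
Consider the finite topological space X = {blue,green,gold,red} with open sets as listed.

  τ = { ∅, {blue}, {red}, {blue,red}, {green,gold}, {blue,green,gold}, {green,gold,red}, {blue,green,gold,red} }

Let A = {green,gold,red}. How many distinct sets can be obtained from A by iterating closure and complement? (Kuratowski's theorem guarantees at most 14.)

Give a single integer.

complement {blue}; its interior {blue}; cl(A) = X∖{blue} = {green,gold,red}
With k = closure, c = complement:
  1. A     = {green,gold,red}
  2. cA    = {blue}
k, c of each give nothing new

2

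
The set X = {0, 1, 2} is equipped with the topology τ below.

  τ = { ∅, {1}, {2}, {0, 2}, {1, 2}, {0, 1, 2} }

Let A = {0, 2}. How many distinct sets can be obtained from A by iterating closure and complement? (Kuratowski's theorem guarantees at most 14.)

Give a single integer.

2

closure: X∖int(X∖A) = X∖{1} = {0, 2}
Let k=closure and c=complement:
  1. A     = {0, 2}
  2. cA    = {1}
— saturated at 2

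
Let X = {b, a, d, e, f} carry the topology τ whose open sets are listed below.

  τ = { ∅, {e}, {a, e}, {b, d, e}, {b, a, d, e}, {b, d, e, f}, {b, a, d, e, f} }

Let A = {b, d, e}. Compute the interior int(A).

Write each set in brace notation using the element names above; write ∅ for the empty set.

opens ⊆ A: ∅, {e}, {b, d, e}; union → int = {b, d, e}

{b, d, e}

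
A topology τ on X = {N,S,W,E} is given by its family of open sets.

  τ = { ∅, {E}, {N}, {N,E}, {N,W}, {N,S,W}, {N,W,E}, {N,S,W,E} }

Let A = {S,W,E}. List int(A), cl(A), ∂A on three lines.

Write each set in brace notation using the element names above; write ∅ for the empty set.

int(A) = {E}
cl(A)  = {S,W,E}
∂A     = {S,W}

open subsets of A: ∅, {E}; so int(A) = {E}
closure: X∖int(X∖A) = X∖{N} = {S,W,E}
∂A = {S,W,E} minus {E} = {S,W}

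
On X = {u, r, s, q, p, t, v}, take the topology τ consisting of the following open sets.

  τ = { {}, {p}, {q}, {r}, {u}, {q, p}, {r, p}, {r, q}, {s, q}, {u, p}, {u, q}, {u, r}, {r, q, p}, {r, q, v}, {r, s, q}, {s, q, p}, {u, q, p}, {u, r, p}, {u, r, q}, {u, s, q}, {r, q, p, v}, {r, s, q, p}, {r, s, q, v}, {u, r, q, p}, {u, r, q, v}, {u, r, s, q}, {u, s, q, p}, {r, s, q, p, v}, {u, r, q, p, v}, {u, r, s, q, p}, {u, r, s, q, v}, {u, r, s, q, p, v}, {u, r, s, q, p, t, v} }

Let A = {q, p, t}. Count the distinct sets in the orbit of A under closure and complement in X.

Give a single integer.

cl via duality: int({u, r, s, v}) = {u, r}, so X∖{u, r} = {s, q, p, t, v}
Write k for closure, c for complement:
  1. A     = {q, p, t}
  2. kA    = {s, q, p, t, v}
  3. cA    = {u, r, s, v}
  4. ckA   = {u, r}
  5. kcA   = {u, r, s, t, v}
  6. kckA  = {u, r, t, v}
  7. ckcA  = {q, p}
  8. ckckA = {s, q, p}
applying k or c yields no new set

8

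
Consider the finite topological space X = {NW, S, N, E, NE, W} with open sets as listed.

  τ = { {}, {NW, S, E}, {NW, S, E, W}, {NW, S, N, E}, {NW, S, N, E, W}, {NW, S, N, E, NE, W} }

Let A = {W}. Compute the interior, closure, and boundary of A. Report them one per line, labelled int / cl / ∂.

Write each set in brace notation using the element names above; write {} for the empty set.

open subsets of A: {}; so int(A) = {}
closure: X∖int(X∖A) = X∖{NW, S, N, E} = {NE, W}
∂A = {NE, W} minus {} = {NE, W}

int(A) = {}
cl(A)  = {NE, W}
∂A     = {NE, W}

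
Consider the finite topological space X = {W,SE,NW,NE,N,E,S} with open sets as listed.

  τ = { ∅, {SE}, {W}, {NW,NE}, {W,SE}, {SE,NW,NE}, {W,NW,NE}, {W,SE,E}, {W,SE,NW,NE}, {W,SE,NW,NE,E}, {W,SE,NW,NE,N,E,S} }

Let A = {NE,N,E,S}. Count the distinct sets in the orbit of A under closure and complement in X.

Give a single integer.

10

complement {W,SE,NW}; its interior {W,SE}; cl(A) = X∖{W,SE} = {NW,NE,N,E,S}
With k = closure, c = complement:
  1. A     = {NE,N,E,S}
  2. kA    = {NW,NE,N,E,S}
  3. cA    = {W,SE,NW}
  4. ckA   = {W,SE}
  5. kcA   = {W,SE,NW,NE,N,E,S}
  6. kckA  = {W,SE,N,E,S}
  7. ckcA  = ∅
  8. ckckA = {NW,NE}
  9. kckckA = {NW,NE,N,S}
  10. ckckckA = {W,SE,E}
k, c of each give nothing new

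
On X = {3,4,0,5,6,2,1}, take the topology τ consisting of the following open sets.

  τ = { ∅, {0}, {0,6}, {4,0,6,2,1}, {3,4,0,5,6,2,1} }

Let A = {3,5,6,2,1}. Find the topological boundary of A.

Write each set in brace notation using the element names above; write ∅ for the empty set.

{3,4,5,6,2,1}

U open, U⊆A: ∅. int(A) = ⋃ = ∅
X∖A={4,0}, int(X∖A)={0}, hence cl(A)={3,4,5,6,2,1}
∂A: remove int from cl → {3,4,5,6,2,1}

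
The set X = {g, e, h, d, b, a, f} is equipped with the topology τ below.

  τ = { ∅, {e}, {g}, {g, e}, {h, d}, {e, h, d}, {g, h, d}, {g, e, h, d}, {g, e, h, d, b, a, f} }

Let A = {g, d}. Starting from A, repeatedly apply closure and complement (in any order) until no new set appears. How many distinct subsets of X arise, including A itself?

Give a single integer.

X∖A={e, h, b, a, f}, int(X∖A)={e}, hence cl(A)={g, h, d, b, a, f}
Orbit (k=closure, c=complement):
  1. A     = {g, d}
  2. kA    = {g, h, d, b, a, f}
  3. cA    = {e, h, b, a, f}
  4. ckA   = {e}
  5. kcA   = {e, h, d, b, a, f}
  6. kckA  = {e, b, a, f}
  7. ckcA  = {g}
  8. ckckA = {g, h, d}
  9. kckcA = {g, b, a, f}
  10. ckckcA = {e, h, d}
(closed under both — stop)

10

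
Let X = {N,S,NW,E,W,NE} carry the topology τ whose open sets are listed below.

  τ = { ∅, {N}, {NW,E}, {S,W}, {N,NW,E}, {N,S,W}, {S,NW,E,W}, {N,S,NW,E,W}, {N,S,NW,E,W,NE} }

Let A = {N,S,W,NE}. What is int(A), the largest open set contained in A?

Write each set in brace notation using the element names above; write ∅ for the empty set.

U open, U⊆A: ∅, {N}, {S,W}, {N,S,W}. int(A) = ⋃ = {N,S,W}

{N,S,W}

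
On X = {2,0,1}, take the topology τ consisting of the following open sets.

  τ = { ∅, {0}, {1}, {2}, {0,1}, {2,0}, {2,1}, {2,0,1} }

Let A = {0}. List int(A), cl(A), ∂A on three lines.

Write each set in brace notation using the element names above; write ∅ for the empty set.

U open, U⊆A: ∅, {0}. int(A) = ⋃ = {0}
X∖A={2,1}, int(X∖A)={2,1}, hence cl(A)={0}
∂A: remove int from cl → ∅

int(A) = {0}
cl(A)  = {0}
∂A     = ∅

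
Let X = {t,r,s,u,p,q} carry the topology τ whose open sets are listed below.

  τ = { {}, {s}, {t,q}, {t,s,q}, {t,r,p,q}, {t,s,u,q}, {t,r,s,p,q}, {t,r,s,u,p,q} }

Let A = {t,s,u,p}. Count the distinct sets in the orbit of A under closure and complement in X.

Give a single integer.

8

closure: X∖int(X∖A) = X∖{} = {t,r,s,u,p,q}
Let k=closure and c=complement:
  1. A     = {t,s,u,p}
  2. kA    = {t,r,s,u,p,q}
  3. cA    = {r,q}
  4. ckA   = {}
  5. kcA   = {t,r,u,p,q}
  6. ckcA  = {s}
  7. kckcA = {s,u}
  8. ckckcA = {t,r,p,q}
— saturated at 8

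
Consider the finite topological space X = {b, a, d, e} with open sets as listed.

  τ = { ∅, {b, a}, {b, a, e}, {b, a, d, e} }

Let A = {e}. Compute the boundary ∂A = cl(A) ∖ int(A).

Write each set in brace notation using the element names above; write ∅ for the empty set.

opens ⊆ A: ∅; union → int = ∅
complement {b, a, d}; its interior {b, a}; cl(A) = X∖{b, a} = {d, e}
boundary = {d, e} ∖ ∅ = {d, e}

{d, e}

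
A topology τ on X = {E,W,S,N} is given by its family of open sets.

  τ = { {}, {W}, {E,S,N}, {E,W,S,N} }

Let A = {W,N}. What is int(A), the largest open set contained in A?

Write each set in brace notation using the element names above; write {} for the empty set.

{W}

opens ⊆ A: {}, {W}; union → int = {W}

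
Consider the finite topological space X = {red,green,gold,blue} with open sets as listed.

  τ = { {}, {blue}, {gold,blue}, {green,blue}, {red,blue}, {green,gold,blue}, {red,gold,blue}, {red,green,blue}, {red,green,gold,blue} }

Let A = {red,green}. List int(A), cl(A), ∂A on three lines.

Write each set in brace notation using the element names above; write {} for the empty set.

open subsets of A: {}; so int(A) = {}
closure: X∖int(X∖A) = X∖{gold,blue} = {red,green}
∂A = {red,green} minus {} = {red,green}

int(A) = {}
cl(A)  = {red,green}
∂A     = {red,green}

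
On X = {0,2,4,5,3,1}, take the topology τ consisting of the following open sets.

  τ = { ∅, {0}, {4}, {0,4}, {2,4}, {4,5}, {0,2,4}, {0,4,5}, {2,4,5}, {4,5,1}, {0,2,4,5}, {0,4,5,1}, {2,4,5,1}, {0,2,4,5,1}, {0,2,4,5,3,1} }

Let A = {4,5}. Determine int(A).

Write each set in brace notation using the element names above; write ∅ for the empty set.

{4,5}

U open, U⊆A: ∅, {4}, {4,5}. int(A) = ⋃ = {4,5}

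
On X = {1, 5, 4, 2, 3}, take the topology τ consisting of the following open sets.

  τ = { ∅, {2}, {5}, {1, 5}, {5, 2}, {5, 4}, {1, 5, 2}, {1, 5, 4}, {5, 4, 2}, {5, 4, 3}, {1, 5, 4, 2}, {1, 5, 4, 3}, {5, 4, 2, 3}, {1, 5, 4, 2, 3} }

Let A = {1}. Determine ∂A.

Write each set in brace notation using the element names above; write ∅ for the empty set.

opens ⊆ A: ∅; union → int = ∅
complement {5, 4, 2, 3}; its interior {5, 4, 2, 3}; cl(A) = X∖{5, 4, 2, 3} = {1}
boundary = {1} ∖ ∅ = {1}

{1}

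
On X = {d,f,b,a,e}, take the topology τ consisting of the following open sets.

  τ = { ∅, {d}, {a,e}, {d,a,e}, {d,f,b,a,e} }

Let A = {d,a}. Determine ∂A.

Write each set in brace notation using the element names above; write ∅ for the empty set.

interior: largest open inside A is {d} (from ∅, {d})
cl via duality: int({f,b,e}) = ∅, so X∖∅ = {d,f,b,a,e}
cl∖int = {f,b,a,e}

{f,b,a,e}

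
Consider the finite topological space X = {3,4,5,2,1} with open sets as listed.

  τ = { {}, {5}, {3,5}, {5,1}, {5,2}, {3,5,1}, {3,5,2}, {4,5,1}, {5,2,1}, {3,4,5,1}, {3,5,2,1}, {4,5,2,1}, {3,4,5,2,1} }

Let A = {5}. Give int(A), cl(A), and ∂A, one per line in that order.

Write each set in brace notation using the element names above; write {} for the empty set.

int(A) = {5}
cl(A)  = {3,4,5,2,1}
∂A     = {3,4,2,1}

open subsets of A: {}, {5}; so int(A) = {5}
closure: X∖int(X∖A) = X∖{} = {3,4,5,2,1}
∂A = {3,4,5,2,1} minus {5} = {3,4,2,1}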